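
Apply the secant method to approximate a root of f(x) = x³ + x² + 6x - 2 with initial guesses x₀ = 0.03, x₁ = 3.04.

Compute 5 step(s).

f(x) = x³ + x² + 6x - 2
x₀ = 0.03, x₁ = 3.04

Secant formula: x_{n+1} = x_n - f(x_n)(x_n - x_{n-1})/(f(x_n) - f(x_{n-1}))

Iteration 1:
  f(0.030000) = -1.819073
  f(3.040000) = 53.576064
  x_2 = 3.040000 - 53.576064×(3.040000 - 0.030000)/(53.576064 - (-1.819073))
       = 0.128843
Iteration 2:
  f(3.040000) = 53.576064
  f(0.128843) = -1.208204
  x_3 = 0.128843 - (-1.208204)×(0.128843 - 3.040000)/(-1.208204 - 53.576064)
       = 0.193045
Iteration 3:
  f(0.128843) = -1.208204
  f(0.193045) = -0.797269
  x_4 = 0.193045 - (-0.797269)×(0.193045 - 0.128843)/(-0.797269 - (-1.208204))
       = 0.317606
Iteration 4:
  f(0.193045) = -0.797269
  f(0.317606) = 0.038549
  x_5 = 0.317606 - 0.038549×(0.317606 - 0.193045)/(0.038549 - (-0.797269))
       = 0.311861
Iteration 5:
  f(0.317606) = 0.038549
  f(0.311861) = -0.001244
  x_6 = 0.311861 - (-0.001244)×(0.311861 - 0.317606)/(-0.001244 - 0.038549)
       = 0.312041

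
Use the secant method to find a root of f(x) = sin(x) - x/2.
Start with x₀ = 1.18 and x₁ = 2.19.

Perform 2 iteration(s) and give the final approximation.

f(x) = sin(x) - x/2
x₀ = 1.18, x₁ = 2.19

Secant formula: x_{n+1} = x_n - f(x_n)(x_n - x_{n-1})/(f(x_n) - f(x_{n-1}))

Iteration 1:
  f(1.180000) = 0.334606
  f(2.190000) = -0.280659
  x_2 = 2.190000 - (-0.280659)×(2.190000 - 1.180000)/(-0.280659 - 0.334606)
       = 1.729279
Iteration 2:
  f(2.190000) = -0.280659
  f(1.729279) = 0.122829
  x_3 = 1.729279 - 0.122829×(1.729279 - 2.190000)/(0.122829 - (-0.280659))
       = 1.869530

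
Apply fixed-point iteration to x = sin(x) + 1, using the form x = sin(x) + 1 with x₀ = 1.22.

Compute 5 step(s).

Equation: x = sin(x) + 1
Fixed-point form: x = sin(x) + 1
x₀ = 1.22

x_1 = g(1.220000) = 1.939099
x_2 = g(1.939099) = 1.932940
x_3 = g(1.932940) = 1.935140
x_4 = g(1.935140) = 1.934358
x_5 = g(1.934358) = 1.934636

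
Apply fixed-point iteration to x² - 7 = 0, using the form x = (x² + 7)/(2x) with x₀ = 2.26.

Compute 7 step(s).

Equation: x² - 7 = 0
Fixed-point form: x = (x² + 7)/(2x)
x₀ = 2.26

x_1 = g(2.260000) = 2.678673
x_2 = g(2.678673) = 2.645954
x_3 = g(2.645954) = 2.645751
x_4 = g(2.645751) = 2.645751
x_5 = g(2.645751) = 2.645751
x_6 = g(2.645751) = 2.645751
x_7 = g(2.645751) = 2.645751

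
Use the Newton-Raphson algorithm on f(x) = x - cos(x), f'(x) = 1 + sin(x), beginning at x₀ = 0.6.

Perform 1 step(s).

f(x) = x - cos(x)
f'(x) = 1 + sin(x)
x₀ = 0.6

Newton-Raphson formula: x_{n+1} = x_n - f(x_n)/f'(x_n)

Iteration 1:
  f(0.600000) = -0.225336
  f'(0.600000) = 1.564642
  x_1 = 0.600000 - (-0.225336)/1.564642 = 0.744017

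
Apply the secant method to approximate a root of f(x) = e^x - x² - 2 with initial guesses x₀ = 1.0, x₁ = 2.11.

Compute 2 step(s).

f(x) = e^x - x² - 2
x₀ = 1.0, x₁ = 2.11

Secant formula: x_{n+1} = x_n - f(x_n)(x_n - x_{n-1})/(f(x_n) - f(x_{n-1}))

Iteration 1:
  f(1.000000) = -0.281718
  f(2.110000) = 1.796141
  x_2 = 2.110000 - 1.796141×(2.110000 - 1.000000)/(1.796141 - (-0.281718))
       = 1.150495
Iteration 2:
  f(2.110000) = 1.796141
  f(1.150495) = -0.163882
  x_3 = 1.150495 - (-0.163882)×(1.150495 - 2.110000)/(-0.163882 - 1.796141)
       = 1.230721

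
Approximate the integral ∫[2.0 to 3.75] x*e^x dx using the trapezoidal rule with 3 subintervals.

f(x) = x*e^x
a = 2.0, b = 3.75, n = 3
h = (b - a)/n = 0.583333

Trapezoidal rule: (h/2)[f(x₀) + 2f(x₁) + 2f(x₂) + ... + f(xₙ)]

x_0 = 2.0000, f(x_0) = 14.778112, coefficient = 1
x_1 = 2.5833, f(x_1) = 34.206439, coefficient = 2
x_2 = 3.1667, f(x_2) = 75.139484, coefficient = 2
x_3 = 3.7500, f(x_3) = 159.454058, coefficient = 1

I ≈ (0.583333/2) × 392.924015 = 114.602838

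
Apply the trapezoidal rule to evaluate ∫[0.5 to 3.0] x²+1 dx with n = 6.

f(x) = x²+1
a = 0.5, b = 3.0, n = 6
h = (b - a)/n = 0.416667

Trapezoidal rule: (h/2)[f(x₀) + 2f(x₁) + 2f(x₂) + ... + f(xₙ)]

x_0 = 0.5000, f(x_0) = 1.250000, coefficient = 1
x_1 = 0.9167, f(x_1) = 1.840278, coefficient = 2
x_2 = 1.3333, f(x_2) = 2.777778, coefficient = 2
x_3 = 1.7500, f(x_3) = 4.062500, coefficient = 2
x_4 = 2.1667, f(x_4) = 5.694444, coefficient = 2
x_5 = 2.5833, f(x_5) = 7.673611, coefficient = 2
x_6 = 3.0000, f(x_6) = 10.000000, coefficient = 1

I ≈ (0.416667/2) × 55.347222 = 11.530671
Exact value: 11.458333
Error: 0.072338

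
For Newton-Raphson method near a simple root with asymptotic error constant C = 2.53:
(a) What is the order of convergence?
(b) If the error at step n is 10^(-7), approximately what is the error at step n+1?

(a) Newton-Raphson has quadratic (order 2) convergence near simple roots.
    This means |e_{n+1}| ≈ C|e_n|².

(b) With |e_n| = 10^(-7) and C = 2.53:
    |e_{n+1}| ≈ 2.53 × (10^(-7))² = 2.53 × 10^(-14)

(a) 2 (quadratic); (b) |e_{n+1}| ≈ 2.530e-14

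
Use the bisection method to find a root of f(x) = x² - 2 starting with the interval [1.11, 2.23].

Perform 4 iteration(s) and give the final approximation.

f(x) = x² - 2
Initial interval: [1.11, 2.23]

Iteration 1:
  c_1 = (1.110000 + 2.230000)/2 = 1.670000
  f(c_1) = f(1.670000) = 0.788900
  f(a) × f(c) < 0, new interval: [1.110000, 1.670000]
Iteration 2:
  c_2 = (1.110000 + 1.670000)/2 = 1.390000
  f(c_2) = f(1.390000) = -0.067900
  f(a) × f(c) ≥ 0, new interval: [1.390000, 1.670000]
Iteration 3:
  c_3 = (1.390000 + 1.670000)/2 = 1.530000
  f(c_3) = f(1.530000) = 0.340900
  f(a) × f(c) < 0, new interval: [1.390000, 1.530000]
Iteration 4:
  c_4 = (1.390000 + 1.530000)/2 = 1.460000
  f(c_4) = f(1.460000) = 0.131600
  f(a) × f(c) < 0, new interval: [1.390000, 1.460000]

After 4 iteration(s), the approximation is c_4 = 1.460000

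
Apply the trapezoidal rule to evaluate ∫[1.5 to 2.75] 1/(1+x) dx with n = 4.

f(x) = 1/(1+x)
a = 1.5, b = 2.75, n = 4
h = (b - a)/n = 0.312500

Trapezoidal rule: (h/2)[f(x₀) + 2f(x₁) + 2f(x₂) + ... + f(xₙ)]

x_0 = 1.5000, f(x_0) = 0.400000, coefficient = 1
x_1 = 1.8125, f(x_1) = 0.355556, coefficient = 2
x_2 = 2.1250, f(x_2) = 0.320000, coefficient = 2
x_3 = 2.4375, f(x_3) = 0.290909, coefficient = 2
x_4 = 2.7500, f(x_4) = 0.266667, coefficient = 1

I ≈ (0.312500/2) × 2.599596 = 0.406187
Exact value: 0.405465
Error: 0.000722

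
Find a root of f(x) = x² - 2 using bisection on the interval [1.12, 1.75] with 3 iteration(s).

f(x) = x² - 2
Initial interval: [1.12, 1.75]

Iteration 1:
  c_1 = (1.120000 + 1.750000)/2 = 1.435000
  f(c_1) = f(1.435000) = 0.059225
  f(a) × f(c) < 0, new interval: [1.120000, 1.435000]
Iteration 2:
  c_2 = (1.120000 + 1.435000)/2 = 1.277500
  f(c_2) = f(1.277500) = -0.367994
  f(a) × f(c) ≥ 0, new interval: [1.277500, 1.435000]
Iteration 3:
  c_3 = (1.277500 + 1.435000)/2 = 1.356250
  f(c_3) = f(1.356250) = -0.160586
  f(a) × f(c) ≥ 0, new interval: [1.356250, 1.435000]

After 3 iteration(s), the approximation is c_3 = 1.356250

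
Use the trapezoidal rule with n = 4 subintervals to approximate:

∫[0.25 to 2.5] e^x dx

f(x) = e^x
a = 0.25, b = 2.5, n = 4
h = (b - a)/n = 0.562500

Trapezoidal rule: (h/2)[f(x₀) + 2f(x₁) + 2f(x₂) + ... + f(xₙ)]

x_0 = 0.2500, f(x_0) = 1.284025, coefficient = 1
x_1 = 0.8125, f(x_1) = 2.253535, coefficient = 2
x_2 = 1.3750, f(x_2) = 3.955077, coefficient = 2
x_3 = 1.9375, f(x_3) = 6.941376, coefficient = 2
x_4 = 2.5000, f(x_4) = 12.182494, coefficient = 1

I ≈ (0.562500/2) × 39.766494 = 11.184326
Exact value: 10.898469
Error: 0.285858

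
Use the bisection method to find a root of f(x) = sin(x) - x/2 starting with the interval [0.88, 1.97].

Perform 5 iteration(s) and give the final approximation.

f(x) = sin(x) - x/2
Initial interval: [0.88, 1.97]

Iteration 1:
  c_1 = (0.880000 + 1.970000)/2 = 1.425000
  f(c_1) = f(1.425000) = 0.276891
  f(a) × f(c) ≥ 0, new interval: [1.425000, 1.970000]
Iteration 2:
  c_2 = (1.425000 + 1.970000)/2 = 1.697500
  f(c_2) = f(1.697500) = 0.143234
  f(a) × f(c) ≥ 0, new interval: [1.697500, 1.970000]
Iteration 3:
  c_3 = (1.697500 + 1.970000)/2 = 1.833750
  f(c_3) = f(1.833750) = 0.048751
  f(a) × f(c) ≥ 0, new interval: [1.833750, 1.970000]
Iteration 4:
  c_4 = (1.833750 + 1.970000)/2 = 1.901875
  f(c_4) = f(1.901875) = -0.005245
  f(a) × f(c) < 0, new interval: [1.833750, 1.901875]
Iteration 5:
  c_5 = (1.833750 + 1.901875)/2 = 1.867812
  f(c_5) = f(1.867812) = 0.022308
  f(a) × f(c) ≥ 0, new interval: [1.867812, 1.901875]

After 5 iteration(s), the approximation is c_5 = 1.867812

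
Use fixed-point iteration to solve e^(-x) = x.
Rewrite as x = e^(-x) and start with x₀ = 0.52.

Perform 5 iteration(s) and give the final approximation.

Equation: e^(-x) = x
Fixed-point form: x = e^(-x)
x₀ = 0.52

x_1 = g(0.520000) = 0.594521
x_2 = g(0.594521) = 0.551827
x_3 = g(0.551827) = 0.575897
x_4 = g(0.575897) = 0.562201
x_5 = g(0.562201) = 0.569953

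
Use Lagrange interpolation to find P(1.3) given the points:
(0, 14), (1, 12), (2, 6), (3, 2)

Lagrange interpolation formula:
P(x) = Σ yᵢ × Lᵢ(x)
where Lᵢ(x) = Π_{j≠i} (x - xⱼ)/(xᵢ - xⱼ)

L_0(1.3) = (1.3 - 1)/(0 - 1) × (1.3 - 2)/(0 - 2) × (1.3 - 3)/(0 - 3) = -0.059500
L_1(1.3) = (1.3 - 0)/(1 - 0) × (1.3 - 2)/(1 - 2) × (1.3 - 3)/(1 - 3) = 0.773500
L_2(1.3) = (1.3 - 0)/(2 - 0) × (1.3 - 1)/(2 - 1) × (1.3 - 3)/(2 - 3) = 0.331500
L_3(1.3) = (1.3 - 0)/(3 - 0) × (1.3 - 1)/(3 - 1) × (1.3 - 2)/(3 - 2) = -0.045500

P(1.3) = 14×L_0(1.3) + 12×L_1(1.3) + 6×L_2(1.3) + 2×L_3(1.3)
P(1.3) = 10.347000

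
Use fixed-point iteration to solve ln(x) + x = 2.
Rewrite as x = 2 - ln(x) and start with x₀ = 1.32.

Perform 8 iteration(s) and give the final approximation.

Equation: ln(x) + x = 2
Fixed-point form: x = 2 - ln(x)
x₀ = 1.32

x_1 = g(1.320000) = 1.722368
x_2 = g(1.722368) = 1.456300
x_3 = g(1.456300) = 1.624101
x_4 = g(1.624101) = 1.515045
x_5 = g(1.515045) = 1.584555
x_6 = g(1.584555) = 1.539697
x_7 = g(1.539697) = 1.568415
x_8 = g(1.568415) = 1.549935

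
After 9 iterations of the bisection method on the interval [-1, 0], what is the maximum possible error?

Bisection error bound: |error| ≤ (b-a)/2^n
|error| ≤ (0 - (-1))/2^9 = 1/2^9
|error| ≤ 0.0019531250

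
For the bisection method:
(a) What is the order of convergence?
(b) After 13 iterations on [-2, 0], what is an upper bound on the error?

(a) Bisection has linear (order 1) convergence; the error is halved each step.

(b) Error bound = (b-a)/2^n = (0 - (-2))/2^{13}
    = 2/2^{13}

(a) 1 (linear); (b) error ≤ 2.44e-04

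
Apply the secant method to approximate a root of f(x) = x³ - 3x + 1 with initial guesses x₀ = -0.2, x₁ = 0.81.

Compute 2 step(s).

f(x) = x³ - 3x + 1
x₀ = -0.2, x₁ = 0.81

Secant formula: x_{n+1} = x_n - f(x_n)(x_n - x_{n-1})/(f(x_n) - f(x_{n-1}))

Iteration 1:
  f(-0.200000) = 1.592000
  f(0.810000) = -0.898559
  x_2 = 0.810000 - (-0.898559)×(0.810000 - (-0.200000))/(-0.898559 - 1.592000)
       = 0.445606
Iteration 2:
  f(0.810000) = -0.898559
  f(0.445606) = -0.248337
  x_3 = 0.445606 - (-0.248337)×(0.445606 - 0.810000)/(-0.248337 - (-0.898559))
       = 0.306435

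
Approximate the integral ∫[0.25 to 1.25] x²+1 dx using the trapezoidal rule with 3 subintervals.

f(x) = x²+1
a = 0.25, b = 1.25, n = 3
h = (b - a)/n = 0.333333

Trapezoidal rule: (h/2)[f(x₀) + 2f(x₁) + 2f(x₂) + ... + f(xₙ)]

x_0 = 0.2500, f(x_0) = 1.062500, coefficient = 1
x_1 = 0.5833, f(x_1) = 1.340278, coefficient = 2
x_2 = 0.9167, f(x_2) = 1.840278, coefficient = 2
x_3 = 1.2500, f(x_3) = 2.562500, coefficient = 1

I ≈ (0.333333/2) × 9.986111 = 1.664352
Exact value: 1.645833
Error: 0.018519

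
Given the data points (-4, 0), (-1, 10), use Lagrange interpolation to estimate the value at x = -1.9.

Lagrange interpolation formula:
P(x) = Σ yᵢ × Lᵢ(x)
where Lᵢ(x) = Π_{j≠i} (x - xⱼ)/(xᵢ - xⱼ)

L_0(-1.9) = (-1.9 - (-1))/(-4 - (-1)) = 0.300000
L_1(-1.9) = (-1.9 - (-4))/(-1 - (-4)) = 0.700000

P(-1.9) = 0×L_0(-1.9) + 10×L_1(-1.9)
P(-1.9) = 7.000000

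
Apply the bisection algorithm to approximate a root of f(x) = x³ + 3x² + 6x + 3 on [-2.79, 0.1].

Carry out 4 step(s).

f(x) = x³ + 3x² + 6x + 3
Initial interval: [-2.79, 0.1]

Iteration 1:
  c_1 = (-2.790000 + 0.100000)/2 = -1.345000
  f(c_1) = f(-1.345000) = -2.076064
  f(a) × f(c) ≥ 0, new interval: [-1.345000, 0.100000]
Iteration 2:
  c_2 = (-1.345000 + 0.100000)/2 = -0.622500
  f(c_2) = f(-0.622500) = 0.186296
  f(a) × f(c) < 0, new interval: [-1.345000, -0.622500]
Iteration 3:
  c_3 = (-1.345000 + (-0.622500))/2 = -0.983750
  f(c_3) = f(-0.983750) = -0.951246
  f(a) × f(c) ≥ 0, new interval: [-0.983750, -0.622500]
Iteration 4:
  c_4 = (-0.983750 + (-0.622500))/2 = -0.803125
  f(c_4) = f(-0.803125) = -0.401744
  f(a) × f(c) ≥ 0, new interval: [-0.803125, -0.622500]

After 4 iteration(s), the approximation is c_4 = -0.803125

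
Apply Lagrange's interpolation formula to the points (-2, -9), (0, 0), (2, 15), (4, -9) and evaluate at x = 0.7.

Lagrange interpolation formula:
P(x) = Σ yᵢ × Lᵢ(x)
where Lᵢ(x) = Π_{j≠i} (x - xⱼ)/(xᵢ - xⱼ)

L_0(0.7) = (0.7 - 0)/(-2 - 0) × (0.7 - 2)/(-2 - 2) × (0.7 - 4)/(-2 - 4) = -0.062562
L_1(0.7) = (0.7 - (-2))/(0 - (-2)) × (0.7 - 2)/(0 - 2) × (0.7 - 4)/(0 - 4) = 0.723938
L_2(0.7) = (0.7 - (-2))/(2 - (-2)) × (0.7 - 0)/(2 - 0) × (0.7 - 4)/(2 - 4) = 0.389812
L_3(0.7) = (0.7 - (-2))/(4 - (-2)) × (0.7 - 0)/(4 - 0) × (0.7 - 2)/(4 - 2) = -0.051188

P(0.7) = (-9)×L_0(0.7) + 0×L_1(0.7) + 15×L_2(0.7) + (-9)×L_3(0.7)
P(0.7) = 6.870937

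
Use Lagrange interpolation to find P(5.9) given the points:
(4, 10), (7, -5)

Lagrange interpolation formula:
P(x) = Σ yᵢ × Lᵢ(x)
where Lᵢ(x) = Π_{j≠i} (x - xⱼ)/(xᵢ - xⱼ)

L_0(5.9) = (5.9 - 7)/(4 - 7) = 0.366667
L_1(5.9) = (5.9 - 4)/(7 - 4) = 0.633333

P(5.9) = 10×L_0(5.9) + (-5)×L_1(5.9)
P(5.9) = 0.500000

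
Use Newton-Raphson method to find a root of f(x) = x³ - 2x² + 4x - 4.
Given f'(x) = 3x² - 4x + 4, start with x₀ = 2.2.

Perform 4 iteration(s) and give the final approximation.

f(x) = x³ - 2x² + 4x - 4
f'(x) = 3x² - 4x + 4
x₀ = 2.2

Newton-Raphson formula: x_{n+1} = x_n - f(x_n)/f'(x_n)

Iteration 1:
  f(2.200000) = 5.768000
  f'(2.200000) = 9.720000
  x_1 = 2.200000 - 5.768000/9.720000 = 1.606584
Iteration 2:
  f(1.606584) = 1.410887
  f'(1.606584) = 5.317002
  x_2 = 1.606584 - 1.410887/5.317002 = 1.341231
Iteration 3:
  f(1.341231) = 0.179862
  f'(1.341231) = 4.031776
  x_3 = 1.341231 - 0.179862/4.031776 = 1.296619
Iteration 4:
  f(1.296619) = 0.003939
  f'(1.296619) = 3.857188
  x_4 = 1.296619 - 0.003939/3.857188 = 1.295598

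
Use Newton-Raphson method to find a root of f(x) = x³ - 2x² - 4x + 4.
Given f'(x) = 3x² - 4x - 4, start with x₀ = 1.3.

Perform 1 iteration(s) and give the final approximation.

f(x) = x³ - 2x² - 4x + 4
f'(x) = 3x² - 4x - 4
x₀ = 1.3

Newton-Raphson formula: x_{n+1} = x_n - f(x_n)/f'(x_n)

Iteration 1:
  f(1.300000) = -2.383000
  f'(1.300000) = -4.130000
  x_1 = 1.300000 - (-2.383000)/(-4.130000) = 0.723002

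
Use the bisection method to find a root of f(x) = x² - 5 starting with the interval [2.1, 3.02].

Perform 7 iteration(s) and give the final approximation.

f(x) = x² - 5
Initial interval: [2.1, 3.02]

Iteration 1:
  c_1 = (2.100000 + 3.020000)/2 = 2.560000
  f(c_1) = f(2.560000) = 1.553600
  f(a) × f(c) < 0, new interval: [2.100000, 2.560000]
Iteration 2:
  c_2 = (2.100000 + 2.560000)/2 = 2.330000
  f(c_2) = f(2.330000) = 0.428900
  f(a) × f(c) < 0, new interval: [2.100000, 2.330000]
Iteration 3:
  c_3 = (2.100000 + 2.330000)/2 = 2.215000
  f(c_3) = f(2.215000) = -0.093775
  f(a) × f(c) ≥ 0, new interval: [2.215000, 2.330000]
Iteration 4:
  c_4 = (2.215000 + 2.330000)/2 = 2.272500
  f(c_4) = f(2.272500) = 0.164256
  f(a) × f(c) < 0, new interval: [2.215000, 2.272500]
Iteration 5:
  c_5 = (2.215000 + 2.272500)/2 = 2.243750
  f(c_5) = f(2.243750) = 0.034414
  f(a) × f(c) < 0, new interval: [2.215000, 2.243750]
Iteration 6:
  c_6 = (2.215000 + 2.243750)/2 = 2.229375
  f(c_6) = f(2.229375) = -0.029887
  f(a) × f(c) ≥ 0, new interval: [2.229375, 2.243750]
Iteration 7:
  c_7 = (2.229375 + 2.243750)/2 = 2.236562
  f(c_7) = f(2.236562) = 0.002212
  f(a) × f(c) < 0, new interval: [2.229375, 2.236562]

After 7 iteration(s), the approximation is c_7 = 2.236562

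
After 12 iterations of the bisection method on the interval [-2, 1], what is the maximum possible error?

Bisection error bound: |error| ≤ (b-a)/2^n
|error| ≤ (1 - (-2))/2^12 = 3/2^12
|error| ≤ 0.0007324219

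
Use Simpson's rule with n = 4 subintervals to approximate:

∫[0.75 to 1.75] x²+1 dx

f(x) = x²+1
a = 0.75, b = 1.75, n = 4
h = (b - a)/n = 0.250000

Simpson's rule: (h/3)[f(x₀) + 4f(x₁) + 2f(x₂) + ... + f(xₙ)]

x_0 = 0.7500, f(x_0) = 1.562500, coefficient = 1
x_1 = 1.0000, f(x_1) = 2.000000, coefficient = 4
x_2 = 1.2500, f(x_2) = 2.562500, coefficient = 2
x_3 = 1.5000, f(x_3) = 3.250000, coefficient = 4
x_4 = 1.7500, f(x_4) = 4.062500, coefficient = 1

I ≈ (0.250000/3) × 31.750000 = 2.645833
Exact value: 2.645833
Error: 0.000000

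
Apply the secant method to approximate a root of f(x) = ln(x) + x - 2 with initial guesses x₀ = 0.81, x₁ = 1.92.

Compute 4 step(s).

f(x) = ln(x) + x - 2
x₀ = 0.81, x₁ = 1.92

Secant formula: x_{n+1} = x_n - f(x_n)(x_n - x_{n-1})/(f(x_n) - f(x_{n-1}))

Iteration 1:
  f(0.810000) = -1.400721
  f(1.920000) = 0.572325
  x_2 = 1.920000 - 0.572325×(1.920000 - 0.810000)/(0.572325 - (-1.400721))
       = 1.598020
Iteration 2:
  f(1.920000) = 0.572325
  f(1.598020) = 0.066786
  x_3 = 1.598020 - 0.066786×(1.598020 - 1.920000)/(0.066786 - 0.572325)
       = 1.555484
Iteration 3:
  f(1.598020) = 0.066786
  f(1.555484) = -0.002729
  x_4 = 1.555484 - (-0.002729)×(1.555484 - 1.598020)/(-0.002729 - 0.066786)
       = 1.557154
Iteration 4:
  f(1.555484) = -0.002729
  f(1.557154) = 0.000014
  x_5 = 1.557154 - 0.000014×(1.557154 - 1.555484)/(0.000014 - (-0.002729))
       = 1.557146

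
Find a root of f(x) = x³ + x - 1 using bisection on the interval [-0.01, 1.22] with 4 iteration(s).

f(x) = x³ + x - 1
Initial interval: [-0.01, 1.22]

Iteration 1:
  c_1 = (-0.010000 + 1.220000)/2 = 0.605000
  f(c_1) = f(0.605000) = -0.173555
  f(a) × f(c) ≥ 0, new interval: [0.605000, 1.220000]
Iteration 2:
  c_2 = (0.605000 + 1.220000)/2 = 0.912500
  f(c_2) = f(0.912500) = 0.672299
  f(a) × f(c) < 0, new interval: [0.605000, 0.912500]
Iteration 3:
  c_3 = (0.605000 + 0.912500)/2 = 0.758750
  f(c_3) = f(0.758750) = 0.195564
  f(a) × f(c) < 0, new interval: [0.605000, 0.758750]
Iteration 4:
  c_4 = (0.605000 + 0.758750)/2 = 0.681875
  f(c_4) = f(0.681875) = -0.001085
  f(a) × f(c) ≥ 0, new interval: [0.681875, 0.758750]

After 4 iteration(s), the approximation is c_4 = 0.681875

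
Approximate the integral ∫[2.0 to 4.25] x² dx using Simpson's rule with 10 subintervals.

f(x) = x²
a = 2.0, b = 4.25, n = 10
h = (b - a)/n = 0.225000

Simpson's rule: (h/3)[f(x₀) + 4f(x₁) + 2f(x₂) + ... + f(xₙ)]

x_0 = 2.0000, f(x_0) = 4.000000, coefficient = 1
x_1 = 2.2250, f(x_1) = 4.950625, coefficient = 4
x_2 = 2.4500, f(x_2) = 6.002500, coefficient = 2
x_3 = 2.6750, f(x_3) = 7.155625, coefficient = 4
x_4 = 2.9000, f(x_4) = 8.410000, coefficient = 2
x_5 = 3.1250, f(x_5) = 9.765625, coefficient = 4
x_6 = 3.3500, f(x_6) = 11.222500, coefficient = 2
x_7 = 3.5750, f(x_7) = 12.780625, coefficient = 4
x_8 = 3.8000, f(x_8) = 14.440000, coefficient = 2
x_9 = 4.0250, f(x_9) = 16.200625, coefficient = 4
x_10 = 4.2500, f(x_10) = 18.062500, coefficient = 1

I ≈ (0.225000/3) × 305.625000 = 22.921875
Exact value: 22.921875
Error: 0.000000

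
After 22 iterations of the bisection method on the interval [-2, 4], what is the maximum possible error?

Bisection error bound: |error| ≤ (b-a)/2^n
|error| ≤ (4 - (-2))/2^22 = 6/2^22
|error| ≤ 0.0000014305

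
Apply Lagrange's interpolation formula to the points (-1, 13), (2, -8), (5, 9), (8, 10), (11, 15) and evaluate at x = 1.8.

Lagrange interpolation formula:
P(x) = Σ yᵢ × Lᵢ(x)
where Lᵢ(x) = Π_{j≠i} (x - xⱼ)/(xᵢ - xⱼ)

L_0(1.8) = (1.8 - 2)/(-1 - 2) × (1.8 - 5)/(-1 - 5) × (1.8 - 8)/(-1 - 8) × (1.8 - 11)/(-1 - 11) = 0.018779
L_1(1.8) = (1.8 - (-1))/(2 - (-1)) × (1.8 - 5)/(2 - 5) × (1.8 - 8)/(2 - 8) × (1.8 - 11)/(2 - 11) = 1.051602
L_2(1.8) = (1.8 - (-1))/(5 - (-1)) × (1.8 - 2)/(5 - 2) × (1.8 - 8)/(5 - 8) × (1.8 - 11)/(5 - 11) = -0.098588
L_3(1.8) = (1.8 - (-1))/(8 - (-1)) × (1.8 - 2)/(8 - 2) × (1.8 - 5)/(8 - 5) × (1.8 - 11)/(8 - 11) = 0.033923
L_4(1.8) = (1.8 - (-1))/(11 - (-1)) × (1.8 - 2)/(11 - 2) × (1.8 - 5)/(11 - 5) × (1.8 - 8)/(11 - 8) = -0.005715

P(1.8) = 13×L_0(1.8) + (-8)×L_1(1.8) + 9×L_2(1.8) + 10×L_3(1.8) + 15×L_4(1.8)
P(1.8) = -8.802482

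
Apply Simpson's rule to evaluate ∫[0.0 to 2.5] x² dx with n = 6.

f(x) = x²
a = 0.0, b = 2.5, n = 6
h = (b - a)/n = 0.416667

Simpson's rule: (h/3)[f(x₀) + 4f(x₁) + 2f(x₂) + ... + f(xₙ)]

x_0 = 0.0000, f(x_0) = 0.000000, coefficient = 1
x_1 = 0.4167, f(x_1) = 0.173611, coefficient = 4
x_2 = 0.8333, f(x_2) = 0.694444, coefficient = 2
x_3 = 1.2500, f(x_3) = 1.562500, coefficient = 4
x_4 = 1.6667, f(x_4) = 2.777778, coefficient = 2
x_5 = 2.0833, f(x_5) = 4.340278, coefficient = 4
x_6 = 2.5000, f(x_6) = 6.250000, coefficient = 1

I ≈ (0.416667/3) × 37.500000 = 5.208333
Exact value: 5.208333
Error: 0.000000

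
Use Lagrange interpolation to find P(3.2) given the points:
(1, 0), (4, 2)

Lagrange interpolation formula:
P(x) = Σ yᵢ × Lᵢ(x)
where Lᵢ(x) = Π_{j≠i} (x - xⱼ)/(xᵢ - xⱼ)

L_0(3.2) = (3.2 - 4)/(1 - 4) = 0.266667
L_1(3.2) = (3.2 - 1)/(4 - 1) = 0.733333

P(3.2) = 0×L_0(3.2) + 2×L_1(3.2)
P(3.2) = 1.466667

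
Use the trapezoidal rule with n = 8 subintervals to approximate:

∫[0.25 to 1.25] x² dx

f(x) = x²
a = 0.25, b = 1.25, n = 8
h = (b - a)/n = 0.125000

Trapezoidal rule: (h/2)[f(x₀) + 2f(x₁) + 2f(x₂) + ... + f(xₙ)]

x_0 = 0.2500, f(x_0) = 0.062500, coefficient = 1
x_1 = 0.3750, f(x_1) = 0.140625, coefficient = 2
x_2 = 0.5000, f(x_2) = 0.250000, coefficient = 2
x_3 = 0.6250, f(x_3) = 0.390625, coefficient = 2
x_4 = 0.7500, f(x_4) = 0.562500, coefficient = 2
x_5 = 0.8750, f(x_5) = 0.765625, coefficient = 2
x_6 = 1.0000, f(x_6) = 1.000000, coefficient = 2
x_7 = 1.1250, f(x_7) = 1.265625, coefficient = 2
x_8 = 1.2500, f(x_8) = 1.562500, coefficient = 1

I ≈ (0.125000/2) × 10.375000 = 0.648438
Exact value: 0.645833
Error: 0.002604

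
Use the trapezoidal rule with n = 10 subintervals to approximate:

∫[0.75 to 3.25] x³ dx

f(x) = x³
a = 0.75, b = 3.25, n = 10
h = (b - a)/n = 0.250000

Trapezoidal rule: (h/2)[f(x₀) + 2f(x₁) + 2f(x₂) + ... + f(xₙ)]

x_0 = 0.7500, f(x_0) = 0.421875, coefficient = 1
x_1 = 1.0000, f(x_1) = 1.000000, coefficient = 2
x_2 = 1.2500, f(x_2) = 1.953125, coefficient = 2
x_3 = 1.5000, f(x_3) = 3.375000, coefficient = 2
x_4 = 1.7500, f(x_4) = 5.359375, coefficient = 2
x_5 = 2.0000, f(x_5) = 8.000000, coefficient = 2
x_6 = 2.2500, f(x_6) = 11.390625, coefficient = 2
x_7 = 2.5000, f(x_7) = 15.625000, coefficient = 2
x_8 = 2.7500, f(x_8) = 20.796875, coefficient = 2
x_9 = 3.0000, f(x_9) = 27.000000, coefficient = 2
x_10 = 3.2500, f(x_10) = 34.328125, coefficient = 1

I ≈ (0.250000/2) × 223.750000 = 27.968750
Exact value: 27.812500
Error: 0.156250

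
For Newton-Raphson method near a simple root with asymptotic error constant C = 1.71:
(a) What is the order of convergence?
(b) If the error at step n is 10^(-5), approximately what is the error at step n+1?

(a) Newton-Raphson has quadratic (order 2) convergence near simple roots.
    This means |e_{n+1}| ≈ C|e_n|².

(b) With |e_n| = 10^(-5) and C = 1.71:
    |e_{n+1}| ≈ 1.71 × (10^(-5))² = 1.71 × 10^(-10)

(a) 2 (quadratic); (b) |e_{n+1}| ≈ 1.710e-10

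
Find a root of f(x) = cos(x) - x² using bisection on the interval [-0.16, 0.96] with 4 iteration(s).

f(x) = cos(x) - x²
Initial interval: [-0.16, 0.96]

Iteration 1:
  c_1 = (-0.160000 + 0.960000)/2 = 0.400000
  f(c_1) = f(0.400000) = 0.761061
  f(a) × f(c) ≥ 0, new interval: [0.400000, 0.960000]
Iteration 2:
  c_2 = (0.400000 + 0.960000)/2 = 0.680000
  f(c_2) = f(0.680000) = 0.315173
  f(a) × f(c) ≥ 0, new interval: [0.680000, 0.960000]
Iteration 3:
  c_3 = (0.680000 + 0.960000)/2 = 0.820000
  f(c_3) = f(0.820000) = 0.009821
  f(a) × f(c) ≥ 0, new interval: [0.820000, 0.960000]
Iteration 4:
  c_4 = (0.820000 + 0.960000)/2 = 0.890000
  f(c_4) = f(0.890000) = -0.162688
  f(a) × f(c) < 0, new interval: [0.820000, 0.890000]

After 4 iteration(s), the approximation is c_4 = 0.890000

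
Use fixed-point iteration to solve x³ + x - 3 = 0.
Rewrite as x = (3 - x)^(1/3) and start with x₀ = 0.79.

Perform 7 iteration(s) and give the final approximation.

Equation: x³ + x - 3 = 0
Fixed-point form: x = (3 - x)^(1/3)
x₀ = 0.79

x_1 = g(0.790000) = 1.302559
x_2 = g(1.302559) = 1.192884
x_3 = g(1.192884) = 1.218041
x_4 = g(1.218041) = 1.212363
x_5 = g(1.212363) = 1.213649
x_6 = g(1.213649) = 1.213358
x_7 = g(1.213358) = 1.213424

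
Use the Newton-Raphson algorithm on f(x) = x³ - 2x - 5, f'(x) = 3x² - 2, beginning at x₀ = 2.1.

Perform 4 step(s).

f(x) = x³ - 2x - 5
f'(x) = 3x² - 2
x₀ = 2.1

Newton-Raphson formula: x_{n+1} = x_n - f(x_n)/f'(x_n)

Iteration 1:
  f(2.100000) = 0.061000
  f'(2.100000) = 11.230000
  x_1 = 2.100000 - 0.061000/11.230000 = 2.094568
Iteration 2:
  f(2.094568) = 0.000186
  f'(2.094568) = 11.161647
  x_2 = 2.094568 - 0.000186/11.161647 = 2.094551
Iteration 3:
  f(2.094551) = 0.000000
  f'(2.094551) = 11.161438
  x_3 = 2.094551 - 0.000000/11.161438 = 2.094551
Iteration 4:
  f(2.094551) = 0.000000
  f'(2.094551) = 11.161438
  x_4 = 2.094551 - 0.000000/11.161438 = 2.094551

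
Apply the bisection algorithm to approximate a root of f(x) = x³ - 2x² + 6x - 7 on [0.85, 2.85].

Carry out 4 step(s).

f(x) = x³ - 2x² + 6x - 7
Initial interval: [0.85, 2.85]

Iteration 1:
  c_1 = (0.850000 + 2.850000)/2 = 1.850000
  f(c_1) = f(1.850000) = 3.586625
  f(a) × f(c) < 0, new interval: [0.850000, 1.850000]
Iteration 2:
  c_2 = (0.850000 + 1.850000)/2 = 1.350000
  f(c_2) = f(1.350000) = -0.084625
  f(a) × f(c) ≥ 0, new interval: [1.350000, 1.850000]
Iteration 3:
  c_3 = (1.350000 + 1.850000)/2 = 1.600000
  f(c_3) = f(1.600000) = 1.576000
  f(a) × f(c) < 0, new interval: [1.350000, 1.600000]
Iteration 4:
  c_4 = (1.350000 + 1.600000)/2 = 1.475000
  f(c_4) = f(1.475000) = 0.707797
  f(a) × f(c) < 0, new interval: [1.350000, 1.475000]

After 4 iteration(s), the approximation is c_4 = 1.475000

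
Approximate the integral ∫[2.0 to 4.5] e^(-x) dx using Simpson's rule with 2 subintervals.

f(x) = e^(-x)
a = 2.0, b = 4.5, n = 2
h = (b - a)/n = 1.250000

Simpson's rule: (h/3)[f(x₀) + 4f(x₁) + 2f(x₂) + ... + f(xₙ)]

x_0 = 2.0000, f(x_0) = 0.135335, coefficient = 1
x_1 = 3.2500, f(x_1) = 0.038774, coefficient = 4
x_2 = 4.5000, f(x_2) = 0.011109, coefficient = 1

I ≈ (1.250000/3) × 0.301541 = 0.125642
Exact value: 0.124226
Error: 0.001416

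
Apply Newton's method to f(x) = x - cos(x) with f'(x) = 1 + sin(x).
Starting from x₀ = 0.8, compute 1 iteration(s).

f(x) = x - cos(x)
f'(x) = 1 + sin(x)
x₀ = 0.8

Newton-Raphson formula: x_{n+1} = x_n - f(x_n)/f'(x_n)

Iteration 1:
  f(0.800000) = 0.103293
  f'(0.800000) = 1.717356
  x_1 = 0.800000 - 0.103293/1.717356 = 0.739853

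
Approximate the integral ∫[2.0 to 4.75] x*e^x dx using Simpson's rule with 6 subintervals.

f(x) = x*e^x
a = 2.0, b = 4.75, n = 6
h = (b - a)/n = 0.458333

Simpson's rule: (h/3)[f(x₀) + 4f(x₁) + 2f(x₂) + ... + f(xₙ)]

x_0 = 2.0000, f(x_0) = 14.778112, coefficient = 1
x_1 = 2.4583, f(x_1) = 28.726411, coefficient = 4
x_2 = 2.9167, f(x_2) = 53.898793, coefficient = 2
x_3 = 3.3750, f(x_3) = 98.631958, coefficient = 4
x_4 = 3.8333, f(x_4) = 177.162622, coefficient = 2
x_5 = 4.2917, f(x_5) = 313.670109, coefficient = 4
x_6 = 4.7500, f(x_6) = 549.025352, coefficient = 1

I ≈ (0.458333/3) × 2790.040204 = 426.256142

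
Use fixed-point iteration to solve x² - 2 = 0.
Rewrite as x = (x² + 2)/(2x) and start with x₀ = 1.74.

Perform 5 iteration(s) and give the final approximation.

Equation: x² - 2 = 0
Fixed-point form: x = (x² + 2)/(2x)
x₀ = 1.74

x_1 = g(1.740000) = 1.444713
x_2 = g(1.444713) = 1.414535
x_3 = g(1.414535) = 1.414214
x_4 = g(1.414214) = 1.414214
x_5 = g(1.414214) = 1.414214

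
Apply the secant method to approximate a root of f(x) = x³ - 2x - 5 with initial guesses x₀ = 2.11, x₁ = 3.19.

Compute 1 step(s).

f(x) = x³ - 2x - 5
x₀ = 2.11, x₁ = 3.19

Secant formula: x_{n+1} = x_n - f(x_n)(x_n - x_{n-1})/(f(x_n) - f(x_{n-1}))

Iteration 1:
  f(2.110000) = 0.173931
  f(3.190000) = 21.081759
  x_2 = 3.190000 - 21.081759×(3.190000 - 2.110000)/(21.081759 - 0.173931)
       = 2.101016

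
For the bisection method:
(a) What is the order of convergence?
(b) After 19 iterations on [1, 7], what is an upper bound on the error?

(a) Bisection has linear (order 1) convergence; the error is halved each step.

(b) Error bound = (b-a)/2^n = (7 - 1)/2^{19}
    = 6/2^{19}

(a) 1 (linear); (b) error ≤ 1.14e-05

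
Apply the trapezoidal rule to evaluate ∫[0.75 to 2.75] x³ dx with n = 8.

f(x) = x³
a = 0.75, b = 2.75, n = 8
h = (b - a)/n = 0.250000

Trapezoidal rule: (h/2)[f(x₀) + 2f(x₁) + 2f(x₂) + ... + f(xₙ)]

x_0 = 0.7500, f(x_0) = 0.421875, coefficient = 1
x_1 = 1.0000, f(x_1) = 1.000000, coefficient = 2
x_2 = 1.2500, f(x_2) = 1.953125, coefficient = 2
x_3 = 1.5000, f(x_3) = 3.375000, coefficient = 2
x_4 = 1.7500, f(x_4) = 5.359375, coefficient = 2
x_5 = 2.0000, f(x_5) = 8.000000, coefficient = 2
x_6 = 2.2500, f(x_6) = 11.390625, coefficient = 2
x_7 = 2.5000, f(x_7) = 15.625000, coefficient = 2
x_8 = 2.7500, f(x_8) = 20.796875, coefficient = 1

I ≈ (0.250000/2) × 114.625000 = 14.328125
Exact value: 14.218750
Error: 0.109375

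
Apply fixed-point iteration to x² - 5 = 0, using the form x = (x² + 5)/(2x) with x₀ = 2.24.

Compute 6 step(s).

Equation: x² - 5 = 0
Fixed-point form: x = (x² + 5)/(2x)
x₀ = 2.24

x_1 = g(2.240000) = 2.236071
x_2 = g(2.236071) = 2.236068
x_3 = g(2.236068) = 2.236068
x_4 = g(2.236068) = 2.236068
x_5 = g(2.236068) = 2.236068
x_6 = g(2.236068) = 2.236068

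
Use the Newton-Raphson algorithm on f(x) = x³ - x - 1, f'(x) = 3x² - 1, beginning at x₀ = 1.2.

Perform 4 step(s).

f(x) = x³ - x - 1
f'(x) = 3x² - 1
x₀ = 1.2

Newton-Raphson formula: x_{n+1} = x_n - f(x_n)/f'(x_n)

Iteration 1:
  f(1.200000) = -0.472000
  f'(1.200000) = 3.320000
  x_1 = 1.200000 - (-0.472000)/3.320000 = 1.342169
Iteration 2:
  f(1.342169) = 0.075636
  f'(1.342169) = 4.404250
  x_2 = 1.342169 - 0.075636/4.404250 = 1.324995
Iteration 3:
  f(1.324995) = 0.001182
  f'(1.324995) = 4.266837
  x_3 = 1.324995 - 0.001182/4.266837 = 1.324718
Iteration 4:
  f(1.324718) = 0.000000
  f'(1.324718) = 4.264634
  x_4 = 1.324718 - 0.000000/4.264634 = 1.324718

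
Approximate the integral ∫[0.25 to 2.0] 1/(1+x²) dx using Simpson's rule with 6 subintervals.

f(x) = 1/(1+x²)
a = 0.25, b = 2.0, n = 6
h = (b - a)/n = 0.291667

Simpson's rule: (h/3)[f(x₀) + 4f(x₁) + 2f(x₂) + ... + f(xₙ)]

x_0 = 0.2500, f(x_0) = 0.941176, coefficient = 1
x_1 = 0.5417, f(x_1) = 0.773154, coefficient = 4
x_2 = 0.8333, f(x_2) = 0.590164, coefficient = 2
x_3 = 1.1250, f(x_3) = 0.441379, coefficient = 4
x_4 = 1.4167, f(x_4) = 0.332564, coefficient = 2
x_5 = 1.7083, f(x_5) = 0.255206, coefficient = 4
x_6 = 2.0000, f(x_6) = 0.200000, coefficient = 1

I ≈ (0.291667/3) × 8.865590 = 0.861932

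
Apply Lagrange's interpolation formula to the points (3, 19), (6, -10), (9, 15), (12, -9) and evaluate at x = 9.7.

Lagrange interpolation formula:
P(x) = Σ yᵢ × Lᵢ(x)
where Lᵢ(x) = Π_{j≠i} (x - xⱼ)/(xᵢ - xⱼ)

L_0(9.7) = (9.7 - 6)/(3 - 6) × (9.7 - 9)/(3 - 9) × (9.7 - 12)/(3 - 12) = 0.036772
L_1(9.7) = (9.7 - 3)/(6 - 3) × (9.7 - 9)/(6 - 9) × (9.7 - 12)/(6 - 12) = -0.199759
L_2(9.7) = (9.7 - 3)/(9 - 3) × (9.7 - 6)/(9 - 6) × (9.7 - 12)/(9 - 12) = 1.055870
L_3(9.7) = (9.7 - 3)/(12 - 3) × (9.7 - 6)/(12 - 6) × (9.7 - 9)/(12 - 9) = 0.107117

P(9.7) = 19×L_0(9.7) + (-10)×L_1(9.7) + 15×L_2(9.7) + (-9)×L_3(9.7)
P(9.7) = 17.570253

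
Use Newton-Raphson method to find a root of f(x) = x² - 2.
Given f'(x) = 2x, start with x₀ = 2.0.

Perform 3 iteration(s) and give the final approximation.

f(x) = x² - 2
f'(x) = 2x
x₀ = 2.0

Newton-Raphson formula: x_{n+1} = x_n - f(x_n)/f'(x_n)

Iteration 1:
  f(2.000000) = 2.000000
  f'(2.000000) = 4.000000
  x_1 = 2.000000 - 2.000000/4.000000 = 1.500000
Iteration 2:
  f(1.500000) = 0.250000
  f'(1.500000) = 3.000000
  x_2 = 1.500000 - 0.250000/3.000000 = 1.416667
Iteration 3:
  f(1.416667) = 0.006944
  f'(1.416667) = 2.833333
  x_3 = 1.416667 - 0.006944/2.833333 = 1.414216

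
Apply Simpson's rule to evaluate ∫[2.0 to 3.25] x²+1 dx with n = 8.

f(x) = x²+1
a = 2.0, b = 3.25, n = 8
h = (b - a)/n = 0.156250

Simpson's rule: (h/3)[f(x₀) + 4f(x₁) + 2f(x₂) + ... + f(xₙ)]

x_0 = 2.0000, f(x_0) = 5.000000, coefficient = 1
x_1 = 2.1562, f(x_1) = 5.649414, coefficient = 4
x_2 = 2.3125, f(x_2) = 6.347656, coefficient = 2
x_3 = 2.4688, f(x_3) = 7.094727, coefficient = 4
x_4 = 2.6250, f(x_4) = 7.890625, coefficient = 2
x_5 = 2.7812, f(x_5) = 8.735352, coefficient = 4
x_6 = 2.9375, f(x_6) = 9.628906, coefficient = 2
x_7 = 3.0938, f(x_7) = 10.571289, coefficient = 4
x_8 = 3.2500, f(x_8) = 11.562500, coefficient = 1

I ≈ (0.156250/3) × 192.500000 = 10.026042
Exact value: 10.026042
Error: 0.000000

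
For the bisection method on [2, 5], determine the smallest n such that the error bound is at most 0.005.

We need (b-a)/2^n ≤ 0.005
(5 - 2)/2^n ≤ 0.005
3/2^n ≤ 0.005
2^n ≥ 600
n ≥ log₂(600) = 9.23
n ≥ 10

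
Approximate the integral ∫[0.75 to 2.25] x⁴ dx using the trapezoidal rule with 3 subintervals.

f(x) = x⁴
a = 0.75, b = 2.25, n = 3
h = (b - a)/n = 0.500000

Trapezoidal rule: (h/2)[f(x₀) + 2f(x₁) + 2f(x₂) + ... + f(xₙ)]

x_0 = 0.7500, f(x_0) = 0.316406, coefficient = 1
x_1 = 1.2500, f(x_1) = 2.441406, coefficient = 2
x_2 = 1.7500, f(x_2) = 9.378906, coefficient = 2
x_3 = 2.2500, f(x_3) = 25.628906, coefficient = 1

I ≈ (0.500000/2) × 49.585938 = 12.396484
Exact value: 11.485547
Error: 0.910938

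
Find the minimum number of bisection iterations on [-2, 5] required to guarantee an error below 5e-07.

We need (b-a)/2^n ≤ 5e-07
(5 - (-2))/2^n ≤ 5e-07
7/2^n ≤ 5e-07
2^n ≥ 14000000
n ≥ log₂(14000000) = 23.74
n ≥ 24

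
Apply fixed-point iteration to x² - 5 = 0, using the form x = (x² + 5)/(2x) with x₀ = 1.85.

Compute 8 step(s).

Equation: x² - 5 = 0
Fixed-point form: x = (x² + 5)/(2x)
x₀ = 1.85

x_1 = g(1.850000) = 2.276351
x_2 = g(2.276351) = 2.236424
x_3 = g(2.236424) = 2.236068
x_4 = g(2.236068) = 2.236068
x_5 = g(2.236068) = 2.236068
x_6 = g(2.236068) = 2.236068
x_7 = g(2.236068) = 2.236068
x_8 = g(2.236068) = 2.236068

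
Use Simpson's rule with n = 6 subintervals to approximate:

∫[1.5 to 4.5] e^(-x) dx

f(x) = e^(-x)
a = 1.5, b = 4.5, n = 6
h = (b - a)/n = 0.500000

Simpson's rule: (h/3)[f(x₀) + 4f(x₁) + 2f(x₂) + ... + f(xₙ)]

x_0 = 1.5000, f(x_0) = 0.223130, coefficient = 1
x_1 = 2.0000, f(x_1) = 0.135335, coefficient = 4
x_2 = 2.5000, f(x_2) = 0.082085, coefficient = 2
x_3 = 3.0000, f(x_3) = 0.049787, coefficient = 4
x_4 = 3.5000, f(x_4) = 0.030197, coefficient = 2
x_5 = 4.0000, f(x_5) = 0.018316, coefficient = 4
x_6 = 4.5000, f(x_6) = 0.011109, coefficient = 1

I ≈ (0.500000/3) × 1.272556 = 0.212093
Exact value: 0.212021
Error: 0.000071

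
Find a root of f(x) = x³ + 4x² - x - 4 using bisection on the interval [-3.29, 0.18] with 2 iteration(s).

f(x) = x³ + 4x² - x - 4
Initial interval: [-3.29, 0.18]

Iteration 1:
  c_1 = (-3.290000 + 0.180000)/2 = -1.555000
  f(c_1) = f(-1.555000) = 3.467071
  f(a) × f(c) ≥ 0, new interval: [-1.555000, 0.180000]
Iteration 2:
  c_2 = (-1.555000 + 0.180000)/2 = -0.687500
  f(c_2) = f(-0.687500) = -1.746826
  f(a) × f(c) < 0, new interval: [-1.555000, -0.687500]

After 2 iteration(s), the approximation is c_2 = -0.687500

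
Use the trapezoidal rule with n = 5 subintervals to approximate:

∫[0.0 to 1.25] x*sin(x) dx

f(x) = x*sin(x)
a = 0.0, b = 1.25, n = 5
h = (b - a)/n = 0.250000

Trapezoidal rule: (h/2)[f(x₀) + 2f(x₁) + 2f(x₂) + ... + f(xₙ)]

x_0 = 0.0000, f(x_0) = 0.000000, coefficient = 1
x_1 = 0.2500, f(x_1) = 0.061851, coefficient = 2
x_2 = 0.5000, f(x_2) = 0.239713, coefficient = 2
x_3 = 0.7500, f(x_3) = 0.511229, coefficient = 2
x_4 = 1.0000, f(x_4) = 0.841471, coefficient = 2
x_5 = 1.2500, f(x_5) = 1.186231, coefficient = 1

I ≈ (0.250000/2) × 4.494758 = 0.561845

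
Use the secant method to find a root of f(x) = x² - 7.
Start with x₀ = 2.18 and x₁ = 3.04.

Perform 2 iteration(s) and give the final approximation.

f(x) = x² - 7
x₀ = 2.18, x₁ = 3.04

Secant formula: x_{n+1} = x_n - f(x_n)(x_n - x_{n-1})/(f(x_n) - f(x_{n-1}))

Iteration 1:
  f(2.180000) = -2.247600
  f(3.040000) = 2.241600
  x_2 = 3.040000 - 2.241600×(3.040000 - 2.180000)/(2.241600 - (-2.247600))
       = 2.610575
Iteration 2:
  f(3.040000) = 2.241600
  f(2.610575) = -0.184900
  x_3 = 2.610575 - (-0.184900)×(2.610575 - 3.040000)/(-0.184900 - 2.241600)
       = 2.643297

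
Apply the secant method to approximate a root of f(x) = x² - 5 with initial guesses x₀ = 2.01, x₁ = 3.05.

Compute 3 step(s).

f(x) = x² - 5
x₀ = 2.01, x₁ = 3.05

Secant formula: x_{n+1} = x_n - f(x_n)(x_n - x_{n-1})/(f(x_n) - f(x_{n-1}))

Iteration 1:
  f(2.010000) = -0.959900
  f(3.050000) = 4.302500
  x_2 = 3.050000 - 4.302500×(3.050000 - 2.010000)/(4.302500 - (-0.959900))
       = 2.199704
Iteration 2:
  f(3.050000) = 4.302500
  f(2.199704) = -0.161304
  x_3 = 2.199704 - (-0.161304)×(2.199704 - 3.050000)/(-0.161304 - 4.302500)
       = 2.230430
Iteration 3:
  f(2.199704) = -0.161304
  f(2.230430) = -0.025182
  x_4 = 2.230430 - (-0.025182)×(2.230430 - 2.199704)/(-0.025182 - (-0.161304))
       = 2.236114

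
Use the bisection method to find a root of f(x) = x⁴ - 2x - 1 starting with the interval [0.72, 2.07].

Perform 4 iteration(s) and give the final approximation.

f(x) = x⁴ - 2x - 1
Initial interval: [0.72, 2.07]

Iteration 1:
  c_1 = (0.720000 + 2.070000)/2 = 1.395000
  f(c_1) = f(1.395000) = -0.002987
  f(a) × f(c) ≥ 0, new interval: [1.395000, 2.070000]
Iteration 2:
  c_2 = (1.395000 + 2.070000)/2 = 1.732500
  f(c_2) = f(1.732500) = 4.544340
  f(a) × f(c) < 0, new interval: [1.395000, 1.732500]
Iteration 3:
  c_3 = (1.395000 + 1.732500)/2 = 1.563750
  f(c_3) = f(1.563750) = 1.852061
  f(a) × f(c) < 0, new interval: [1.395000, 1.563750]
Iteration 4:
  c_4 = (1.395000 + 1.563750)/2 = 1.479375
  f(c_4) = f(1.479375) = 0.831003
  f(a) × f(c) < 0, new interval: [1.395000, 1.479375]

After 4 iteration(s), the approximation is c_4 = 1.479375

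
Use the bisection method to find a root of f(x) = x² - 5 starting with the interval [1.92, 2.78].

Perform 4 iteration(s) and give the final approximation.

f(x) = x² - 5
Initial interval: [1.92, 2.78]

Iteration 1:
  c_1 = (1.920000 + 2.780000)/2 = 2.350000
  f(c_1) = f(2.350000) = 0.522500
  f(a) × f(c) < 0, new interval: [1.920000, 2.350000]
Iteration 2:
  c_2 = (1.920000 + 2.350000)/2 = 2.135000
  f(c_2) = f(2.135000) = -0.441775
  f(a) × f(c) ≥ 0, new interval: [2.135000, 2.350000]
Iteration 3:
  c_3 = (2.135000 + 2.350000)/2 = 2.242500
  f(c_3) = f(2.242500) = 0.028806
  f(a) × f(c) < 0, new interval: [2.135000, 2.242500]
Iteration 4:
  c_4 = (2.135000 + 2.242500)/2 = 2.188750
  f(c_4) = f(2.188750) = -0.209373
  f(a) × f(c) ≥ 0, new interval: [2.188750, 2.242500]

After 4 iteration(s), the approximation is c_4 = 2.188750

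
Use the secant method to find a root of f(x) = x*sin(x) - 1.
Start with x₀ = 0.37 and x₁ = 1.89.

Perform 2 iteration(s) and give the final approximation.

f(x) = x*sin(x) - 1
x₀ = 0.37, x₁ = 1.89

Secant formula: x_{n+1} = x_n - f(x_n)(x_n - x_{n-1})/(f(x_n) - f(x_{n-1}))

Iteration 1:
  f(0.370000) = -0.866202
  f(1.890000) = 0.794528
  x_2 = 1.890000 - 0.794528×(1.890000 - 0.370000)/(0.794528 - (-0.866202))
       = 1.162800
Iteration 2:
  f(1.890000) = 0.794528
  f(1.162800) = 0.067355
  x_3 = 1.162800 - 0.067355×(1.162800 - 1.890000)/(0.067355 - 0.794528)
       = 1.095443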